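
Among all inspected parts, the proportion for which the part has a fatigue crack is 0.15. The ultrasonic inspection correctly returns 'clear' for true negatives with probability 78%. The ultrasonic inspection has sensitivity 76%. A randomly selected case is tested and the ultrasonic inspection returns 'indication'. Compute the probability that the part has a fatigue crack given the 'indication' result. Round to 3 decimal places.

Let H be the event that the part has a fatigue crack. P(H) = 0.15, so P(¬H) = 0.85. With E the 'indication' result, P(E|H) = 0.76 and P(E|¬H) = 0.22.
P(E) = 0.76·0.15 + 0.22·0.85 = 0.11400 + 0.18700 = 0.30100.
By Bayes' theorem, P(H|E) = 0.11400 / 0.30100 = 0.379.

P(H | E) ≈ 0.379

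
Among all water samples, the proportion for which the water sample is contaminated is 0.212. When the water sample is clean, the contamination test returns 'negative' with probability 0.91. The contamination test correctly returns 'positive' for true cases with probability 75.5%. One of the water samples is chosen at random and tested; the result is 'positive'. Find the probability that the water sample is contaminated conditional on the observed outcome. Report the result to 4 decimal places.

P(H | E) ≈ 0.6930

Write H for 'the water sample is contaminated'. Prior odds H:¬H = 0.212/0.788 = 0.26904. For the 'positive' outcome, the likelihood ratio is 0.755/0.09 = 8.3889.
Posterior odds = 0.26904 × 8.3889 = 2.2569, so P(H|E) = 2.2569/(1+2.2569) = 0.6930.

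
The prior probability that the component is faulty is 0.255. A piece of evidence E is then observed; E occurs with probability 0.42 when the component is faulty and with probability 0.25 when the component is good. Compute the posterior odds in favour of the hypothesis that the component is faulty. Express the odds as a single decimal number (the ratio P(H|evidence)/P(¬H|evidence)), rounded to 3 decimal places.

Prior odds = 0.255/(1−0.255) = 0.34228. In log-odds, ln(0.34228) = -1.0721.
Add log likelihood ratio: ln(1.6800) = 0.51879.
Posterior log-odds = -0.55333, so posterior odds = exp(-0.55333) = 0.57503.

Posterior odds ≈ 0.575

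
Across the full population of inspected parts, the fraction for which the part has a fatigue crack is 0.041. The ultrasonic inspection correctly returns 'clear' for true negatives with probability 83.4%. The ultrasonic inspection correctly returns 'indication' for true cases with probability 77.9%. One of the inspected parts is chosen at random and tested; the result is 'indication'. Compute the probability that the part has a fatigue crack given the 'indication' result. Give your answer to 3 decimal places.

Write H for 'the part has a fatigue crack'. Prior odds H:¬H = 0.041/0.959 = 0.042753. For the 'indication' outcome, the likelihood ratio is 0.779/0.166 = 4.6928.
Posterior odds = 0.042753 × 4.6928 = 0.20063, so P(H|E) = 0.20063/(1+0.20063) = 0.167.

P(H | E) ≈ 0.167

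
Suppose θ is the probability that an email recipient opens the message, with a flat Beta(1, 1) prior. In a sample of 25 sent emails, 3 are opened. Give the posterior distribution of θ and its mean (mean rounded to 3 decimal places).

Posterior: Beta(4, 23); mean ≈ 0.148

Observing 3 successes and 22 failures updates Beta(1, 1) by adding the success and failure counts to the two shape parameters: α = 1+3 = 4, β = 1+22 = 23.
E[θ | data] = 4/(4+23) = 0.148.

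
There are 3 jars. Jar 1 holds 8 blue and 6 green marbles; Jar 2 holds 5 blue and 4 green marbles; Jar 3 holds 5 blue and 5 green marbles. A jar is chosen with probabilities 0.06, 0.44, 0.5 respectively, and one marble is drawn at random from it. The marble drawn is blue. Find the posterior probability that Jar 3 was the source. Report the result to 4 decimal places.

Tabulate prior·likelihood by source: [1] prior 0.06, lik 0.5714, product 0.03429; [2] prior 0.44, lik 0.5556, product 0.2444; [3] prior 0.5, lik 0.5, product 0.2500.
Normalizing constant = 0.52873; the posterior for Jar 3 is its product over the sum, 0.2500/0.52873 = 0.4728.

Posterior probability ≈ 0.4728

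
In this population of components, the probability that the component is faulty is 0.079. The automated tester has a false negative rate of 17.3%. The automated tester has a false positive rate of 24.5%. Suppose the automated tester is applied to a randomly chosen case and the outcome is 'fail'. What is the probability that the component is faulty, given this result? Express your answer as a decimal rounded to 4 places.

Write H for 'the component is faulty'. Prior odds H:¬H = 0.079/0.921 = 0.085776. For the 'fail' outcome, the likelihood ratio is 0.827/0.245 = 3.3755.
Posterior odds = 0.085776 × 3.3755 = 0.28954, so P(H|E) = 0.28954/(1+0.28954) = 0.2245.

P(H | E) ≈ 0.2245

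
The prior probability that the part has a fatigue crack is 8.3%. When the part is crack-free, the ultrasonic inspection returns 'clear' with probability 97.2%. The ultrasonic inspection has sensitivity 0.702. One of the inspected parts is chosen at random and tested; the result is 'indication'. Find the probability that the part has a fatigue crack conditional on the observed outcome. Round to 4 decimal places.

P(H | E) ≈ 0.6941

Let H be the event that the part has a fatigue crack. P(H) = 0.083, so P(¬H) = 0.917. With E the 'indication' result, P(E|H) = 0.702 and P(E|¬H) = 0.028.
P(E) = 0.702·0.083 + 0.028·0.917 = 0.058266 + 0.025676 = 0.083942.
By Bayes' theorem, P(H|E) = 0.058266 / 0.083942 = 0.6941.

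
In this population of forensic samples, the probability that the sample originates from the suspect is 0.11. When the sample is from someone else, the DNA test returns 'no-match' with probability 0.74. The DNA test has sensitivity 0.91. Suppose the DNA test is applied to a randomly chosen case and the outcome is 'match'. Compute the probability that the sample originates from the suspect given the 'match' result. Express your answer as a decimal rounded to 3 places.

Write H for 'the sample originates from the suspect'. Prior odds H:¬H = 0.11/0.89 = 0.12360. For the 'match' outcome, the likelihood ratio is 0.91/0.26 = 3.5000.
Posterior odds = 0.12360 × 3.5000 = 0.43258, so P(H|E) = 0.43258/(1+0.43258) = 0.302.

P(H | E) ≈ 0.302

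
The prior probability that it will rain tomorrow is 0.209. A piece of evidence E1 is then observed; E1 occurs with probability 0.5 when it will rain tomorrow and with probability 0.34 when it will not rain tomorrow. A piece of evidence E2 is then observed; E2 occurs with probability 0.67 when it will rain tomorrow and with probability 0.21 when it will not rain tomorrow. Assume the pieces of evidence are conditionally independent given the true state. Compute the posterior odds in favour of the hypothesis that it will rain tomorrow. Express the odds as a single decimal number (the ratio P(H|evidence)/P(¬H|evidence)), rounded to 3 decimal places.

Prior odds = 0.209/(1−0.209) = 0.26422. In log-odds, ln(0.26422) = -1.3310.
Add log likelihood ratios: ln(1.4706) + ln(3.1905) = 1.5458.
Posterior log-odds = 0.21487, so posterior odds = exp(0.21487) = 1.2397.

Posterior odds ≈ 1.240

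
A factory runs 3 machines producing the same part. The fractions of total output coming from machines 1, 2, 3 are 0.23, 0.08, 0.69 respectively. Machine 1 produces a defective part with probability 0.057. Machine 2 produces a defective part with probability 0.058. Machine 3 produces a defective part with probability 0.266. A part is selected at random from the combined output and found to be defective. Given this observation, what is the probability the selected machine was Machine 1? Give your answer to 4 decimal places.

Posterior probability ≈ 0.0651

Tabulate prior·likelihood by source: [1] prior 0.23, lik 0.057, product 0.01311; [2] prior 0.08, lik 0.058, product 0.004640; [3] prior 0.69, lik 0.266, product 0.1835.
Normalizing constant = 0.20129; the posterior for Machine 1 is its product over the sum, 0.01311/0.20129 = 0.0651.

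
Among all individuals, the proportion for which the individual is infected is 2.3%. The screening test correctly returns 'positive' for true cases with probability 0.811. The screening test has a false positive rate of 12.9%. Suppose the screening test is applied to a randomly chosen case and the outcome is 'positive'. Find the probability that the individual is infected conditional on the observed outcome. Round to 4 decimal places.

Let H be the event that the individual is infected. P(H) = 0.023, so P(¬H) = 0.977. With E the 'positive' result, P(E|H) = 0.811 and P(E|¬H) = 0.129.
P(E) = 0.811·0.023 + 0.129·0.977 = 0.018653 + 0.12603 = 0.14469.
By Bayes' theorem, P(H|E) = 0.018653 / 0.14469 = 0.1289.

P(H | E) ≈ 0.1289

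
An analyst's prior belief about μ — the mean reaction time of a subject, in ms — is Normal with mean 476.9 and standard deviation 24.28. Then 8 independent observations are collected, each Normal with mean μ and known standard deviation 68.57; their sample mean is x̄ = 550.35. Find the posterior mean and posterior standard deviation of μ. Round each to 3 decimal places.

Posterior mean ≈ 513.681; posterior SD ≈ 17.156

With known σ, the Normal prior is conjugate. Weight on the data is w = (n/σ²)/(n/σ² + 1/τ₀²) = 0.00170146/(0.00170146+0.00169630) = 0.50076.
Posterior mean = w·x̄ + (1−w)·μ₀ = 0.50076·550.35 + 0.49924·476.9 = 513.681. Posterior variance = 1/(0.00170146+0.00169630) = 294.312, so SD = 17.156.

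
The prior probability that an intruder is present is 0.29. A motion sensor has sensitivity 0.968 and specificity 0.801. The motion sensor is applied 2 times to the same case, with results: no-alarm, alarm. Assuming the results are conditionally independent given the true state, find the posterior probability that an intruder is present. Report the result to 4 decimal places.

Posterior P(H) ≈ 0.0735

With H the event that an intruder is present, the joint likelihood of the observed sequence is P(data|H) = 0.032·0.968 = 0.030976 and P(data|¬H) = 0.801·0.199 = 0.15940.
Bayes: P(H|data) = 0.29·0.030976 / (0.29·0.030976 + 0.71·0.15940) = 0.0089830/0.12216 = 0.0735.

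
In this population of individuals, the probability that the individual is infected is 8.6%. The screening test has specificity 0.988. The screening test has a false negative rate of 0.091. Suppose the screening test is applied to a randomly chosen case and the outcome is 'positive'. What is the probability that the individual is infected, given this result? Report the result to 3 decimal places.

Let H be the event that the individual is infected. P(H) = 0.086, so P(¬H) = 0.914. With E the 'positive' result, P(E|H) = 0.909 and P(E|¬H) = 0.012.
P(E) = 0.909·0.086 + 0.012·0.914 = 0.078174 + 0.010968 = 0.089142.
By Bayes' theorem, P(H|E) = 0.078174 / 0.089142 = 0.877.

P(H | E) ≈ 0.877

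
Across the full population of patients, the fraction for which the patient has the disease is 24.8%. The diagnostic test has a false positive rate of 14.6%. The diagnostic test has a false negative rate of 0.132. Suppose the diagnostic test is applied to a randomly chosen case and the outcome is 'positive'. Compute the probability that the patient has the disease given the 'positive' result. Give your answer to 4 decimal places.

Write H for 'the patient has the disease'. Prior odds H:¬H = 0.248/0.752 = 0.32979. For the 'positive' outcome, the likelihood ratio is 0.868/0.146 = 5.9452.
Posterior odds = 0.32979 × 5.9452 = 1.9607, so P(H|E) = 1.9607/(1+1.9607) = 0.6622.

P(H | E) ≈ 0.6622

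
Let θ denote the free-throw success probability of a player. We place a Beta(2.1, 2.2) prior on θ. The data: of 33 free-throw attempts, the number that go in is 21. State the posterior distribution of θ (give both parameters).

Posterior: Beta(23.1, 14.2)

The binomial likelihood is conjugate to the Beta prior: with 21 successes and 12 failures, the posterior is Beta(2.1+21, 2.2+12) = Beta(23.1, 14.2).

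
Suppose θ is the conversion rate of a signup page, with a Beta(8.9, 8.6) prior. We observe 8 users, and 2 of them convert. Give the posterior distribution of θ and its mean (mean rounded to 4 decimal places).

Posterior: Beta(10.9, 14.6); mean ≈ 0.4275

The binomial likelihood is conjugate to the Beta prior: with 2 successes and 6 failures, the posterior is Beta(8.9+2, 8.6+6) = Beta(10.9, 14.6).
Posterior mean = α/(α+β) = 10.9/25.5 = 0.4275.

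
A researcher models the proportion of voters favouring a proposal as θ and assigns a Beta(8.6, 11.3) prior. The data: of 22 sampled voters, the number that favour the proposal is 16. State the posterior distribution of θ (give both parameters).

The binomial likelihood is conjugate to the Beta prior: with 16 successes and 6 failures, the posterior is Beta(8.6+16, 11.3+6) = Beta(24.6, 17.3).

Posterior: Beta(24.6, 17.3)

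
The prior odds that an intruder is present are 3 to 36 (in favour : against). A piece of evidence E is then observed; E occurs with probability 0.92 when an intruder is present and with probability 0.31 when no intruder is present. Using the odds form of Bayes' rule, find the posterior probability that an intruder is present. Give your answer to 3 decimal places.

Posterior probability ≈ 0.198

Prior odds = 3/36 = 0.083333.
Likelihood ratio for E = 0.92/0.31 = 2.9677.
Posterior odds = prior odds × LR = 0.24731.
Posterior probability = odds/(1+odds) = 0.24731/1.2473 = 0.198.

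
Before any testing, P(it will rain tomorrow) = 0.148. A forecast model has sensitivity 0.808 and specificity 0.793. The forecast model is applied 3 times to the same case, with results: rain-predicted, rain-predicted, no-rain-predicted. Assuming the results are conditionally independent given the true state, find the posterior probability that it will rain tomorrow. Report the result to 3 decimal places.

Posterior P(H) ≈ 0.391

With H the event that it will rain tomorrow, the joint likelihood of the observed sequence is P(data|H) = 0.808·0.808·0.192 = 0.12535 and P(data|¬H) = 0.207·0.207·0.793 = 0.033979.
Bayes: P(H|data) = 0.148·0.12535 / (0.148·0.12535 + 0.852·0.033979) = 0.018552/0.047502 = 0.3905.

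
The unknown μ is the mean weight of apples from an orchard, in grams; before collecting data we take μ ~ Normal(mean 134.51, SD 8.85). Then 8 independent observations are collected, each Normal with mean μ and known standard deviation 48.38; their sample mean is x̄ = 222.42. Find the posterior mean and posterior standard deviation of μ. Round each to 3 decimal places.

Posterior mean ≈ 153.074; posterior SD ≈ 7.860

With known σ, the Normal prior is conjugate. Weight on the data is w = (n/σ²)/(n/σ² + 1/τ₀²) = 0.00341789/(0.00341789+0.0127677) = 0.21117.
Posterior mean = w·x̄ + (1−w)·μ₀ = 0.21117·222.42 + 0.78883·134.51 = 153.074. Posterior variance = 1/(0.00341789+0.0127677) = 61.7833, so SD = 7.860.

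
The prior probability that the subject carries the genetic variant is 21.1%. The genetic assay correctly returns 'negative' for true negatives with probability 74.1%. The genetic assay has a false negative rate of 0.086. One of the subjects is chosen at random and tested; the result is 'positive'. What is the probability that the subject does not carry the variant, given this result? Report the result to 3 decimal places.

Write H for 'the subject carries the genetic variant'. Prior odds H:¬H = 0.211/0.789 = 0.26743. For the 'positive' outcome, the likelihood ratio is 0.914/0.259 = 3.5290.
Posterior odds = 0.26743 × 3.5290 = 0.94374, so P(H|E) = 0.94374/(1+0.94374) = 0.486. Then P(¬H|E) = 1 − 0.486 = 0.514.

P(¬H | E) ≈ 0.514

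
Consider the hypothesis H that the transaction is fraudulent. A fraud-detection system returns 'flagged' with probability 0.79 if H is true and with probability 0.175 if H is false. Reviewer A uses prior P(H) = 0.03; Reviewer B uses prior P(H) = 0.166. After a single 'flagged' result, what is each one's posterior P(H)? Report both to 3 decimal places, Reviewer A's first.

P('+'|H) = 0.79, P('+'|¬H) = 0.175.
Reviewer A: numerator 0.79·0.03 = 0.023700; evidence = 0.023700+0.175·0.97 = 0.19345; posterior = 0.123.
Reviewer B: numerator 0.79·0.166 = 0.13114; evidence = 0.13114+0.175·0.834 = 0.27709; posterior = 0.473.

Reviewer A: 0.123; Reviewer B: 0.473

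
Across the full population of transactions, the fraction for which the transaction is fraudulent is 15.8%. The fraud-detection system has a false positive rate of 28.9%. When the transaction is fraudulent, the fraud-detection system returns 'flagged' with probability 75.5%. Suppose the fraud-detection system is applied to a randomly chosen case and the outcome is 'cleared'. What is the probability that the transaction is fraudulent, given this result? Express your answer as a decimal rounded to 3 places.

Let H be the event that the transaction is fraudulent. P(H) = 0.158, so P(¬H) = 0.842. With E the 'cleared' result, P(E|H) = 0.245 and P(E|¬H) = 0.711.
P(E) = 0.245·0.158 + 0.711·0.842 = 0.038710 + 0.59866 = 0.63737.
By Bayes' theorem, P(H|E) = 0.038710 / 0.63737 = 0.061.

P(H | E) ≈ 0.061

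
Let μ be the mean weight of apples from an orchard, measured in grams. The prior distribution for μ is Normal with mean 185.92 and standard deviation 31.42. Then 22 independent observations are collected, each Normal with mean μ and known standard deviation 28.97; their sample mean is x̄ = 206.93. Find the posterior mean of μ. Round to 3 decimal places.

Posterior mean ≈ 206.148

Prior precision 1/τ₀² = 1/31.42² = 0.00101295; data precision n/σ² = 22/28.97² = 0.0262135.
Posterior precision = 0.00101295 + 0.0262135 = 0.0272265.
Posterior mean = (0.00101295·185.92 + 0.0262135·206.93) / 0.0272265 = 206.148.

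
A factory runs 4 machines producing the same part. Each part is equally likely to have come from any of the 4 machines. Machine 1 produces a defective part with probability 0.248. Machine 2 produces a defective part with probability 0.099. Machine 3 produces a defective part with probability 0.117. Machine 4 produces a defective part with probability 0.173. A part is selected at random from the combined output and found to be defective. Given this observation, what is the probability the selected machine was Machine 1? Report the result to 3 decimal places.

Posterior probability ≈ 0.389

P(defective|M1) = 0.248; P(defective|M2) = 0.099; P(defective|M3) = 0.117; P(defective|M4) = 0.173.
Prior × likelihood for each source: 0.25·0.248=0.06200, 0.25·0.099=0.02475, 0.25·0.117=0.02925, 0.25·0.173=0.04325. Summing gives P(defective) = 0.15925.
P(Machine 1 | defective) = 0.06200 / 0.15925 = 0.389.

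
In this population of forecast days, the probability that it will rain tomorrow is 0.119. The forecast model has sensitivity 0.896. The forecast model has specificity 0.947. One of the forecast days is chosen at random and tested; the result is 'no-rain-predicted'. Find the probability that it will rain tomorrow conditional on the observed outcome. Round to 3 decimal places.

P(H | E) ≈ 0.015

Write H for 'it will rain tomorrow'. Prior odds H:¬H = 0.119/0.881 = 0.13507. For the 'no-rain-predicted' outcome, the likelihood ratio is 0.104/0.947 = 0.10982.
Posterior odds = 0.13507 × 0.10982 = 0.014834, so P(H|E) = 0.014834/(1+0.014834) = 0.015.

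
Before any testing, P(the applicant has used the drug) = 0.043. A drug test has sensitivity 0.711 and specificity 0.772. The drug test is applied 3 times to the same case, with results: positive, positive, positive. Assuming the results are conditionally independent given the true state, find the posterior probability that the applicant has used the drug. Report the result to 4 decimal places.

With H the event that the applicant has used the drug, the joint likelihood of the observed sequence is P(data|H) = 0.711·0.711·0.711 = 0.35943 and P(data|¬H) = 0.228·0.228·0.228 = 0.011852.
Bayes: P(H|data) = 0.043·0.35943 / (0.043·0.35943 + 0.957·0.011852) = 0.015455/0.026798 = 0.5767.

Posterior P(H) ≈ 0.5767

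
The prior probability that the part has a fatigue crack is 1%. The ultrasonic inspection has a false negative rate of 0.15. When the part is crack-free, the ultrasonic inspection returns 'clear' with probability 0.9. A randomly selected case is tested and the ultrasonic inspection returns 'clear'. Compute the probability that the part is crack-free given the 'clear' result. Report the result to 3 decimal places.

Write H for 'the part has a fatigue crack'. Prior odds H:¬H = 0.01/0.99 = 0.010101. For the 'clear' outcome, the likelihood ratio is 0.15/0.9 = 0.16667.
Posterior odds = 0.010101 × 0.16667 = 0.0016835, so P(H|E) = 0.0016835/(1+0.0016835) = 0.002. Then P(¬H|E) = 1 − 0.002 = 0.998.

P(¬H | E) ≈ 0.998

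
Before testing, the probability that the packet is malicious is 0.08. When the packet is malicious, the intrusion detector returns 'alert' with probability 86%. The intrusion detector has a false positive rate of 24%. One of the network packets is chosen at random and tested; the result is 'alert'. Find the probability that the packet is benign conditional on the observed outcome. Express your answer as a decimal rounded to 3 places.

Write H for 'the packet is malicious'. Prior odds H:¬H = 0.08/0.92 = 0.086957. For the 'alert' outcome, the likelihood ratio is 0.86/0.24 = 3.5833.
Posterior odds = 0.086957 × 3.5833 = 0.31159, so P(H|E) = 0.31159/(1+0.31159) = 0.238. Then P(¬H|E) = 1 − 0.238 = 0.762.

P(¬H | E) ≈ 0.762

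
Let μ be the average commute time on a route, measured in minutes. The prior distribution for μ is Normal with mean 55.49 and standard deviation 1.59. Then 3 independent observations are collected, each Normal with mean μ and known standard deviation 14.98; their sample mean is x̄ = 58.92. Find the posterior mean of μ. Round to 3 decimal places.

Prior precision 1/τ₀² = 1/1.59² = 0.395554; data precision n/σ² = 3/14.98² = 0.0133690.
Posterior precision = 0.395554 + 0.0133690 = 0.408923.
Posterior mean = (0.395554·55.49 + 0.0133690·58.92) / 0.408923 = 55.602.

Posterior mean ≈ 55.602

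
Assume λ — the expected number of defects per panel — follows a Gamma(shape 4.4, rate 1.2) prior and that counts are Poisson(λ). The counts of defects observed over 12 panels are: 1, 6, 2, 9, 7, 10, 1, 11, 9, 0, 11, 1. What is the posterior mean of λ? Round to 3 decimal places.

Posterior mean ≈ 5.485

The Poisson likelihood adds the total count to the shape and the number of exposure periods to the rate. Here ∑xᵢ = 68 and n = 12, so shape 4.4→72.4 and rate 1.2→13.2.
E[λ | data] = 72.4/13.2 = 5.485.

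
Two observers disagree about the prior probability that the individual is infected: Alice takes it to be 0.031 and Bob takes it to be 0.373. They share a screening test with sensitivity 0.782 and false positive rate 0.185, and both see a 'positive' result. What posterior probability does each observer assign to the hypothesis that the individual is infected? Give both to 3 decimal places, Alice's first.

Alice: 0.119; Bob: 0.715

The likelihood ratio for a 'positive' result is 0.782/0.185 = 4.2270.
Alice: prior odds 0.031/0.969 = 0.031992; posterior odds 0.13523; posterior probability 0.119.
Bob: prior odds 0.373/0.627 = 0.59490; posterior odds 2.5146; posterior probability 0.715.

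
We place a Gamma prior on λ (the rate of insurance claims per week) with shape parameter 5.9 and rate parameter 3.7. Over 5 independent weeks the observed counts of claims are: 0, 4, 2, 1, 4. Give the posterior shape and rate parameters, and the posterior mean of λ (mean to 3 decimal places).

Posterior: Gamma(shape=16.9, rate=8.7); mean ≈ 1.943

The Poisson likelihood adds the total count to the shape and the number of exposure periods to the rate. Here ∑xᵢ = 11 and n = 5, so shape 5.9→16.9 and rate 3.7→8.7.
Posterior mean = shape/rate = 16.9/8.7 = 1.943.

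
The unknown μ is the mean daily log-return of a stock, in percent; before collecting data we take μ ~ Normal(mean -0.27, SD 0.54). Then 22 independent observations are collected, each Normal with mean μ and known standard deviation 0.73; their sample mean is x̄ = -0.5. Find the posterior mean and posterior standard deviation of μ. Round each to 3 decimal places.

With known σ, the Normal prior is conjugate. Weight on the data is w = (n/σ²)/(n/σ² + 1/τ₀²) = 41.2835/(41.2835+3.42936) = 0.92330.
Posterior mean = w·x̄ + (1−w)·μ₀ = 0.92330·-0.5 + 0.076697·-0.27 = -0.482. Posterior variance = 1/(41.2835+3.42936) = 0.0223649, so SD = 0.150.

Posterior mean ≈ -0.482; posterior SD ≈ 0.150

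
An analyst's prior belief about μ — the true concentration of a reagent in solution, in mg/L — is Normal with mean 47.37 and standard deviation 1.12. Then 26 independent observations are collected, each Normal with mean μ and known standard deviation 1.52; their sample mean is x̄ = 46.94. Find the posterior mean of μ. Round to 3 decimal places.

Posterior mean ≈ 46.968

With known σ, the Normal prior is conjugate. Weight on the data is w = (n/σ²)/(n/σ² + 1/τ₀²) = 11.2535/(11.2535+0.797194) = 0.93385.
Posterior mean = w·x̄ + (1−w)·μ₀ = 0.93385·46.94 + 0.066154·47.37 = 46.968.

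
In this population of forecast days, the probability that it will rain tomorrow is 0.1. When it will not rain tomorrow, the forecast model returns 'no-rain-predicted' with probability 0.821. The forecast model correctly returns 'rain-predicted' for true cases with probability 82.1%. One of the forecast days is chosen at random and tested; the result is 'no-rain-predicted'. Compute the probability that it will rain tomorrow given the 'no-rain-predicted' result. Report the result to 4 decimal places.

Write H for 'it will rain tomorrow'. Prior odds H:¬H = 0.1/0.9 = 0.11111. For the 'no-rain-predicted' outcome, the likelihood ratio is 0.179/0.821 = 0.21803.
Posterior odds = 0.11111 × 0.21803 = 0.024225, so P(H|E) = 0.024225/(1+0.024225) = 0.0237.

P(H | E) ≈ 0.0237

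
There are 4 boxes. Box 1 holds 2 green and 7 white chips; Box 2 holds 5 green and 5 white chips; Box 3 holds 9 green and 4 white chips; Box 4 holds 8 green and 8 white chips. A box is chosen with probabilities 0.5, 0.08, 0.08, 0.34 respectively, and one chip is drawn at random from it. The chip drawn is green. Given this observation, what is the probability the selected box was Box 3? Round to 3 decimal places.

Posterior probability ≈ 0.147

P(green|Box 1) = 0.2222; P(green|Box 2) = 0.5; P(green|Box 3) = 0.6923; P(green|Box 4) = 0.5.
Prior × likelihood for each source: 0.5·0.2222=0.1111, 0.08·0.5=0.04000, 0.08·0.6923=0.05538, 0.34·0.5=0.1700. Summing gives P(green) = 0.37650.
P(Box 3 | green) = 0.05538 / 0.37650 = 0.147.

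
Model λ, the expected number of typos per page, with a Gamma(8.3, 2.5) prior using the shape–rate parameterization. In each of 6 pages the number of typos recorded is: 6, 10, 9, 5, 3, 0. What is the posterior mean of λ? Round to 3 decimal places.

The Poisson likelihood adds the total count to the shape and the number of exposure periods to the rate. Here ∑xᵢ = 33 and n = 6, so shape 8.3→41.3 and rate 2.5→8.5.
Posterior mean = shape/rate = 41.3/8.5 = 4.859.

Posterior mean ≈ 4.859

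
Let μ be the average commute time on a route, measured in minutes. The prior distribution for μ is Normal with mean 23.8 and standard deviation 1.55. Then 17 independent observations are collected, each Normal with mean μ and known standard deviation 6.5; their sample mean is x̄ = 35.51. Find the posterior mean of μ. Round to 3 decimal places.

Prior precision 1/τ₀² = 1/1.55² = 0.416233; data precision n/σ² = 17/6.5² = 0.402367.
Posterior precision = 0.416233 + 0.402367 = 0.818600.
Posterior mean = (0.416233·23.8 + 0.402367·35.51) / 0.818600 = 29.556.

Posterior mean ≈ 29.556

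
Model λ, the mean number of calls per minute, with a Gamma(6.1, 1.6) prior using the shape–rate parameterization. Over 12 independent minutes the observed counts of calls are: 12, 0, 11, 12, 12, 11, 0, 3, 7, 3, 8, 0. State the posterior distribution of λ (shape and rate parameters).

Posterior: Gamma(shape=85.1, rate=13.6)

Total count ∑xᵢ = 79 over n = 12 minutes.
Gamma is conjugate to the Poisson likelihood: posterior is Gamma(shape = 6.1+79 = 85.1, rate = 1.6+12 = 13.6).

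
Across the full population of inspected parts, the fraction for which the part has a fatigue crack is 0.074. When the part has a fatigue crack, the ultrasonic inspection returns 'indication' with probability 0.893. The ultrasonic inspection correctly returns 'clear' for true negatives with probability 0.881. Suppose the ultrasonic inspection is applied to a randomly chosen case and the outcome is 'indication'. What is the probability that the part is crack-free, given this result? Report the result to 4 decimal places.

Write H for 'the part has a fatigue crack'. Prior odds H:¬H = 0.074/0.926 = 0.079914. For the 'indication' outcome, the likelihood ratio is 0.893/0.119 = 7.5042.
Posterior odds = 0.079914 × 7.5042 = 0.59969, so P(H|E) = 0.59969/(1+0.59969) = 0.3749. Then P(¬H|E) = 1 − 0.3749 = 0.6251.

P(¬H | E) ≈ 0.6251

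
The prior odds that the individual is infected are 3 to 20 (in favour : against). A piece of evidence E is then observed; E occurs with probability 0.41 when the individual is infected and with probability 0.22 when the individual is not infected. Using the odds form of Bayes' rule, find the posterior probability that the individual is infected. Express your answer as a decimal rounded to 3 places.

Prior odds = 3/20 = 0.15000.
Likelihood ratio for E = 0.41/0.22 = 1.8636.
Posterior odds = prior odds × LR = 0.27955.
Posterior probability = odds/(1+odds) = 0.27955/1.2795 = 0.218.

Posterior probability ≈ 0.218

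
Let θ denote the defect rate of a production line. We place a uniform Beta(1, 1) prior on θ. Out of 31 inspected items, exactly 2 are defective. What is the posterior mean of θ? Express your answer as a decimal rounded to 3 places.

Posterior mean ≈ 0.091

The binomial likelihood is conjugate to the Beta prior: with 2 successes and 29 failures, the posterior is Beta(1+2, 1+29) = Beta(3, 30).
Posterior mean = α/(α+β) = 3/33 = 0.091.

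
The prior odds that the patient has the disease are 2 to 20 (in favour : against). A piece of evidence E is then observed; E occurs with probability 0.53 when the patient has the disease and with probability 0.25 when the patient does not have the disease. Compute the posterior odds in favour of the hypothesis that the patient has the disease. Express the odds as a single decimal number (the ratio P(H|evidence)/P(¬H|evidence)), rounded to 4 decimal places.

Posterior odds ≈ 0.2120

Prior odds = 2/20 = 0.10000.
Likelihood ratio for E = 0.53/0.25 = 2.1200.
Posterior odds = prior odds × LR = 0.21200.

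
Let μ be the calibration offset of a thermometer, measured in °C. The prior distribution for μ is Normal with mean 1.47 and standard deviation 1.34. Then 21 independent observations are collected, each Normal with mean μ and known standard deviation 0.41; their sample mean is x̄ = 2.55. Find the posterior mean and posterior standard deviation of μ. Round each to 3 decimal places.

Posterior mean ≈ 2.545; posterior SD ≈ 0.089

Prior precision 1/τ₀² = 1/1.34² = 0.556917; data precision n/σ² = 21/0.41² = 124.926.
Posterior precision = 0.556917 + 124.926 = 125.483, giving posterior SD = 1/√125.483 = 0.089.
Posterior mean = (0.556917·1.47 + 124.926·2.55) / 125.483 = 2.545.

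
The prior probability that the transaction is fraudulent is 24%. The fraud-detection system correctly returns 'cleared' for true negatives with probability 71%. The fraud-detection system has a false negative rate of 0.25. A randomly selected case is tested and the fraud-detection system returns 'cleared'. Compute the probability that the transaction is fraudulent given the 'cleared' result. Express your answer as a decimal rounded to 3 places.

Write H for 'the transaction is fraudulent'. Prior odds H:¬H = 0.24/0.76 = 0.31579. For the 'cleared' outcome, the likelihood ratio is 0.25/0.71 = 0.35211.
Posterior odds = 0.31579 × 0.35211 = 0.11119, so P(H|E) = 0.11119/(1+0.11119) = 0.100.

P(H | E) ≈ 0.100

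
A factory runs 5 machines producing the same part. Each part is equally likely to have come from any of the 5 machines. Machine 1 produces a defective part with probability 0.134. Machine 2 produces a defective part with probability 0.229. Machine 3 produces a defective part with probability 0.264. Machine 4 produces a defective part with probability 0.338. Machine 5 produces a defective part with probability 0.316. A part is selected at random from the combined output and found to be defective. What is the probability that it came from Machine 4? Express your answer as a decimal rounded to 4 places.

Posterior probability ≈ 0.2639

P(defective|M1) = 0.134; P(defective|M2) = 0.229; P(defective|M3) = 0.264; P(defective|M4) = 0.338; P(defective|M5) = 0.316.
Prior × likelihood for each source: 0.2·0.134=0.02680, 0.2·0.229=0.04580, 0.2·0.264=0.05280, 0.2·0.338=0.06760, 0.2·0.316=0.06320. Summing gives P(defective) = 0.25620.
P(Machine 4 | defective) = 0.06760 / 0.25620 = 0.2639.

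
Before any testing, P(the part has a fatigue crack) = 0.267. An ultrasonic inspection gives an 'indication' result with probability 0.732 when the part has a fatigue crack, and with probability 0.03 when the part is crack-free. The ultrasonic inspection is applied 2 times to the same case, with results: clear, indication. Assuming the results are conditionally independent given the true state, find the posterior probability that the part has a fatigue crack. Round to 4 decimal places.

Let H be the event that the part has a fatigue crack; start with P(H) = 0.267. P('indication'|H) = 0.732, P('indication'|¬H) = 0.03.
Update on result 1 ('clear'): P(H) ← 0.268·0.2670 / (0.268·0.2670 + 0.97·0.7330) = 0.071556/0.78257 = 0.0914.
Update on result 2 ('indication'): P(H) ← 0.732·0.0914 / (0.732·0.0914 + 0.03·0.9086) = 0.066932/0.094189 = 0.7106.

Posterior P(H) ≈ 0.7106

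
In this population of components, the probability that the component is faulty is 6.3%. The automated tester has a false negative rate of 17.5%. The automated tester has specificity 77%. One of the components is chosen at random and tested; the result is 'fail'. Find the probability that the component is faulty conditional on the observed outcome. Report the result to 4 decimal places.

Let H be the event that the component is faulty. P(H) = 0.063, so P(¬H) = 0.937. With E the 'fail' result, P(E|H) = 0.825 and P(E|¬H) = 0.23.
P(E) = 0.825·0.063 + 0.23·0.937 = 0.051975 + 0.21551 = 0.26749.
By Bayes' theorem, P(H|E) = 0.051975 / 0.26749 = 0.1943.

P(H | E) ≈ 0.1943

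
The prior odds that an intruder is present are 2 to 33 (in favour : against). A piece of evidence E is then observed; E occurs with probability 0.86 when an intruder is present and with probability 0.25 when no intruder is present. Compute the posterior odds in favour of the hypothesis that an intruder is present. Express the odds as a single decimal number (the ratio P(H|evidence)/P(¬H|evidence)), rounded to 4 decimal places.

Posterior odds ≈ 0.2085

Prior odds = 2/33 = 0.060606. In log-odds, ln(0.060606) = -2.8034.
Add log likelihood ratio: ln(3.4400) = 1.2355.
Posterior log-odds = -1.5679, so posterior odds = exp(-1.5679) = 0.20848.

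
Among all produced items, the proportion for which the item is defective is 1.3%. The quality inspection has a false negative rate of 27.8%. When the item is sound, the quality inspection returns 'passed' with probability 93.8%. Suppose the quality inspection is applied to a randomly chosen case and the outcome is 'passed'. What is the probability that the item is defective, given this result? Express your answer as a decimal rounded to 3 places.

Write H for 'the item is defective'. Prior odds H:¬H = 0.013/0.987 = 0.013171. For the 'passed' outcome, the likelihood ratio is 0.278/0.938 = 0.29638.
Posterior odds = 0.013171 × 0.29638 = 0.0039036, so P(H|E) = 0.0039036/(1+0.0039036) = 0.004.

P(H | E) ≈ 0.004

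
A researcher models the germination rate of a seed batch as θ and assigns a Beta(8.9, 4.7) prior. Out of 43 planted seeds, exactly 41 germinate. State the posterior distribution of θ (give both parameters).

Posterior: Beta(49.9, 6.7)

Observing 41 successes and 2 failures updates Beta(8.9, 4.7) by adding the success and failure counts to the two shape parameters: α = 8.9+41 = 49.9, β = 4.7+2 = 6.7.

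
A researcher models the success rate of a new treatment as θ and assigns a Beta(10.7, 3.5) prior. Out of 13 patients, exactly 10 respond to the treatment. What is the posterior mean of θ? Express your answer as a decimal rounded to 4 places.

The binomial likelihood is conjugate to the Beta prior: with 10 successes and 3 failures, the posterior is Beta(10.7+10, 3.5+3) = Beta(20.7, 6.5).
Posterior mean = α/(α+β) = 20.7/27.2 = 0.7610.

Posterior mean ≈ 0.7610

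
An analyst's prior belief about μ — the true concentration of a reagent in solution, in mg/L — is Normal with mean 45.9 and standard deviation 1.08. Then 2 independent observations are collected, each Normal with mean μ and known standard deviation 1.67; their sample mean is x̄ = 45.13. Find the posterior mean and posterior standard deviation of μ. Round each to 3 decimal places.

Prior precision 1/τ₀² = 1/1.08² = 0.857339; data precision n/σ² = 2/1.67² = 0.717129.
Posterior precision = 0.857339 + 0.717129 = 1.57447, giving posterior SD = 1/√1.57447 = 0.797.
Posterior mean = (0.857339·45.9 + 0.717129·45.13) / 1.57447 = 45.549.

Posterior mean ≈ 45.549; posterior SD ≈ 0.797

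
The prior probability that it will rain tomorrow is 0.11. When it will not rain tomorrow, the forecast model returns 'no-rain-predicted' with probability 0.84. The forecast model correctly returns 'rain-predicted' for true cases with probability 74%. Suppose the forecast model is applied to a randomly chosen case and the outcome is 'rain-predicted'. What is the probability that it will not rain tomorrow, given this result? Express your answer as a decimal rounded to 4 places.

P(¬H | E) ≈ 0.6363

Write H for 'it will rain tomorrow'. Prior odds H:¬H = 0.11/0.89 = 0.12360. For the 'rain-predicted' outcome, the likelihood ratio is 0.74/0.16 = 4.6250.
Posterior odds = 0.12360 × 4.6250 = 0.57163, so P(H|E) = 0.57163/(1+0.57163) = 0.3637. Then P(¬H|E) = 1 − 0.3637 = 0.6363.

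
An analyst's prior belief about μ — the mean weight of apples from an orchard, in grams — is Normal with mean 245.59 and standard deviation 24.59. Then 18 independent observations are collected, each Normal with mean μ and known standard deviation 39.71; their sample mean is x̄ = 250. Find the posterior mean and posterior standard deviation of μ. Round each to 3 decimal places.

Posterior mean ≈ 249.442; posterior SD ≈ 8.747

With known σ, the Normal prior is conjugate. Weight on the data is w = (n/σ²)/(n/σ² + 1/τ₀²) = 0.0114149/(0.0114149+0.00165380) = 0.87345.
Posterior mean = w·x̄ + (1−w)·μ₀ = 0.87345·250 + 0.12655·245.59 = 249.442. Posterior variance = 1/(0.0114149+0.00165380) = 76.5186, so SD = 8.747.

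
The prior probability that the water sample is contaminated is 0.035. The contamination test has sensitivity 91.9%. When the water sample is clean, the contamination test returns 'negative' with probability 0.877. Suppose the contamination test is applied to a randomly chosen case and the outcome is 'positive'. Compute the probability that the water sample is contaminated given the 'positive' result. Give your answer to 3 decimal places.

Let H be the event that the water sample is contaminated. P(H) = 0.035, so P(¬H) = 0.965. With E the 'positive' result, P(E|H) = 0.919 and P(E|¬H) = 0.123.
P(E) = 0.919·0.035 + 0.123·0.965 = 0.032165 + 0.11869 = 0.15086.
By Bayes' theorem, P(H|E) = 0.032165 / 0.15086 = 0.213.

P(H | E) ≈ 0.213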